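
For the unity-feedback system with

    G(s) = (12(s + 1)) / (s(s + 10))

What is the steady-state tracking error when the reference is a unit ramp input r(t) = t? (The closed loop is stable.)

e_ss = 0.8333

G(s) has one pole at the origin.
This is a Type 1 system. Kv = lim_{s→0} s·G(s) = 12/10 = 6/5.
e_ss = 1/Kv = 1/(6/5) = 5/6 ≈ 0.8333.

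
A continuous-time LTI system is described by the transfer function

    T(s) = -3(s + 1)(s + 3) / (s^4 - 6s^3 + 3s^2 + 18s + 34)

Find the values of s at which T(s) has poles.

s = 4 ± j, -1 ± j

The poles are the roots of the denominator s^4 - 6s^3 + 3s^2 + 18s + 34 = 0.
No real roots exist; factor into two real quadratics: (s^2 - 8s + 17)(s^2 + 2s + 2) = 0.
Each quadratic gives a conjugate pair via the quadratic formula.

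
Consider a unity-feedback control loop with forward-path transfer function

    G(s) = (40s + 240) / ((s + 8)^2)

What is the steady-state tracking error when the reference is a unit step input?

e_ss = 0.2105

G(s) has no poles at the origin.
This is a Type 0 system. Kp = lim_{s→0} G(s) = 240/64 = 15/4.
e_ss = 1/(1 + Kp) = 1/(1 + 15/4) = 4/19 ≈ 0.2105.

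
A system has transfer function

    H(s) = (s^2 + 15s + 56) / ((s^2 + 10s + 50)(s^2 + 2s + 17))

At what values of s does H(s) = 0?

s = -7, -8

Set the numerator to zero: s^2 + 15s + 56 = 0.
Factoring: (s + 7)(s + 8) = 0.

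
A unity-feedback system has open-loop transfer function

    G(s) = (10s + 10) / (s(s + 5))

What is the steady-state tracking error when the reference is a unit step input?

G(s) has one pole at the origin.
This is a Type 1 system; for a step input the steady-state error is zero.

e_ss = 0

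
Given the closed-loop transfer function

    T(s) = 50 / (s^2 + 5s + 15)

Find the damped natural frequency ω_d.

Comparing s^2 + 5s + 15 to s^2 + 2ζωₙs + ωₙ²: ωₙ = √15 ≈ 3.873 rad/s and ζ = 5/(2·√15) ≈ 0.6455.
ζωₙ = 5/2 = 2.5, so ω_d = ωₙ√(1−ζ²) = √(ωₙ² − (ζωₙ)²) = √(15 − 2.5²) = √8.75 ≈ 2.958 rad/s.

ω_d ≈ 2.958 rad/s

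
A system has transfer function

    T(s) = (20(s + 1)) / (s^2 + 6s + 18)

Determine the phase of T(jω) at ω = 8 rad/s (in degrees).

At s = j8: numerator = 20 + j160, denominator = -46 + j48.
∠T = ∠num − ∠den = 82.875° − (133.78°) = -50.91°.

∠T(j8) ≈ -50.91°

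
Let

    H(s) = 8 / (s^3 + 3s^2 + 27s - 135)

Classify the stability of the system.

The denominator s^3 + 3s^2 + 27s - 135 factors as (s^2 + 6s + 45)(s - 3), giving poles at s = -3 + 6j, -3 - 6j, 3.
Since the pole(s) at s = 3 lie in the right half-plane, the system is unstable.

unstable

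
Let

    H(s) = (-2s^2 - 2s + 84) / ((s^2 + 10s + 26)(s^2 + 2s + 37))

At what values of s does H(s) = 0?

Set the numerator to zero: -2s^2 - 2s + 84 = 0, i.e. -2·(s^2 + s - 42) = 0.
Factoring: (s + 7)(s - 6) = 0.

s = -7, 6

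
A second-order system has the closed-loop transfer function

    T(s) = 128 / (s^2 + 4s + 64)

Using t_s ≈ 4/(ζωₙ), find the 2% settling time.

t_s ≈ 2 s

Comparing s^2 + 4s + 64 to s^2 + 2ζωₙs + ωₙ²: ωₙ = 8 rad/s and ζ = 4/(2·8) = 0.25.
ζωₙ = 4/2 = 2, so t_s ≈ 4/(ζωₙ) = 4/2 = 2 s.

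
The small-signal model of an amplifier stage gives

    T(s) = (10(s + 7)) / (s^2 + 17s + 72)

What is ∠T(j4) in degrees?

At s = j4: numerator = 70 + j40, denominator = 56 + j68.
∠T = ∠num − ∠den = 29.745° − (50.528°) = -20.78°.

∠T(j4) ≈ -20.78°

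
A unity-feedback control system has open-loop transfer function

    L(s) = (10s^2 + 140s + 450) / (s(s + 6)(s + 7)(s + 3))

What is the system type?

Type 1

The denominator has 1 factor of s at the origin (free integrator), so this is a Type 1 system.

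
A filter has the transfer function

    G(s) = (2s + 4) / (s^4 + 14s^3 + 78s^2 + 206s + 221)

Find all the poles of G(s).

s = -3 + 2j, -3 - 2j, -4 + j, -4 - j

The poles are the roots of the denominator s^4 + 14s^3 + 78s^2 + 206s + 221 = 0.
No real roots exist; factor into two real quadratics: (s^2 + 6s + 13)(s^2 + 8s + 17) = 0.
Each quadratic gives a conjugate pair via the quadratic formula.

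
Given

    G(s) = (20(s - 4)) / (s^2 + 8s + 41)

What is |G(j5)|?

Substitute s = j5: numerator = -80 + j100, denominator = 16 + j40.
|G(j5)| = |-80 + j100| / |16 + j40| = 128.06 / 43.081 ≈ 2.973.

|G(j5)| ≈ 2.973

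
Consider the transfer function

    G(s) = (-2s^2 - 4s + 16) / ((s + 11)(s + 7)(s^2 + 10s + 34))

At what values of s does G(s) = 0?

s = 2, -4

Set the numerator to zero: -2s^2 - 4s + 16 = 0, i.e. -2·(s^2 + 2s - 8) = 0.
Factoring: (s - 2)(s + 4) = 0.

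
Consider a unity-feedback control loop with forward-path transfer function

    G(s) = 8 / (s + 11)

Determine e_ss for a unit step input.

G(s) has no poles at the origin.
This is a Type 0 system. Kp = lim_{s→0} G(s) = 8/11.
e_ss = 1/(1 + Kp) = 1/(1 + 8/11) = 11/19 ≈ 0.5789.

e_ss = 0.5789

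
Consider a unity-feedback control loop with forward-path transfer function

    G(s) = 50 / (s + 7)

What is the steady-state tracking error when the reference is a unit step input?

e_ss = 0.1228

G(s) has no poles at the origin.
This is a Type 0 system. Kp = lim_{s→0} G(s) = 50/7.
e_ss = 1/(1 + Kp) = 1/(1 + 50/7) = 7/57 ≈ 0.1228.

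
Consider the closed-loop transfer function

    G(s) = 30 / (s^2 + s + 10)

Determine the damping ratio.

ζ ≈ 0.1581

Compare the denominator to the standard form s^2 + 2ζωₙs + ωₙ².
ωₙ² = 10, so ωₙ = √10 ≈ 3.162 rad/s.
2ζωₙ = 1, so ζ = 1/(2·√10) ≈ 0.1581.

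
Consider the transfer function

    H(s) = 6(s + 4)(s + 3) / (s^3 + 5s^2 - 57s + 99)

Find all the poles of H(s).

The poles are the roots of the denominator s^3 + 5s^2 - 57s + 99 = 0.
Trying s = 3: the polynomial evaluates to 0, so (s - 3) is a factor.
Dividing out leaves s^2 + 8s - 33 = 0.
Factoring the quadratic: (s - 3)(s + 11) = 0.

s = 3, 3, -11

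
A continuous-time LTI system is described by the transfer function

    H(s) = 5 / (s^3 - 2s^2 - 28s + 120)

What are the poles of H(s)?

The poles are the roots of the denominator s^3 - 2s^2 - 28s + 120 = 0.
Trying s = -6: the polynomial evaluates to 0, so (s + 6) is a factor.
Dividing out leaves s^2 - 8s + 20 = 0.
The quadratic formula then gives s = 4 ± 2j.

s = 4 ± 2j, -6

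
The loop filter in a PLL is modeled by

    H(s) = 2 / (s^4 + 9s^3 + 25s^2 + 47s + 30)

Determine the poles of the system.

s = -1 ± 2j, -6, -1

The poles are the roots of the denominator s^4 + 9s^3 + 25s^2 + 47s + 30 = 0.
Trying s = -6: the polynomial evaluates to 0, so (s + 6) is a factor.
Dividing out leaves s^3 + 3s^2 + 7s + 5 = 0.
This factors further as (s^2 + 2s + 5)(s + 1) = 0.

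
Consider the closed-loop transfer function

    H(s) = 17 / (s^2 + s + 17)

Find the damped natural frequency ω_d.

Comparing s^2 + s + 17 to s^2 + 2ζωₙs + ωₙ²: ωₙ = √17 ≈ 4.123 rad/s and ζ = 1/(2·√17) ≈ 0.1213.
ζωₙ = 1/2 = 0.5, so ω_d = ωₙ√(1−ζ²) = √(ωₙ² − (ζωₙ)²) = √(17 − 0.5²) = √16.75 ≈ 4.093 rad/s.

ω_d ≈ 4.093 rad/s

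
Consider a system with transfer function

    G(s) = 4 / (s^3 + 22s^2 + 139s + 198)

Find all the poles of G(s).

s = -2, -9, -11

The poles are the roots of the denominator s^3 + 22s^2 + 139s + 198 = 0.
Trying s = -2: the polynomial evaluates to 0, so (s + 2) is a factor.
Dividing out leaves s^2 + 20s + 99 = 0.
Factoring the quadratic: (s + 9)(s + 11) = 0.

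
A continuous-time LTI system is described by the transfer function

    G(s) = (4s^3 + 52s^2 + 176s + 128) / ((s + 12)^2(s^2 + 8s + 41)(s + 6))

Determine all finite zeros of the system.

Set the numerator to zero: 4s^3 + 52s^2 + 176s + 128 = 0, i.e. 4·(s^3 + 13s^2 + 44s + 32) = 0.
Factoring: (s + 8)(s + 4)(s + 1) = 0.

s = -8, -4, -1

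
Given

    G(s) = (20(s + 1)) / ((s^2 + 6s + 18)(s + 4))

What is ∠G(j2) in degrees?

∠G(j2) ≈ -3.731°

At s = j2: numerator = 20 + j40, denominator = 32 + j76.
∠G = ∠num − ∠den = 63.435° − (67.166°) = -3.731°.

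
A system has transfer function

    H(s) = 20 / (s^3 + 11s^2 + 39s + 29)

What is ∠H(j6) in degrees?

∠H(j6) ≈ -177.2°

At s = j6: numerator = 20, denominator = -367 + j18.
∠H = ∠num − ∠den = 0° − (177.19°) = -177.2°.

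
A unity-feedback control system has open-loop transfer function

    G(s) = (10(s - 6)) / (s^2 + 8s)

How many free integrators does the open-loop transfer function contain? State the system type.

Type 1

The denominator has 1 factor of s at the origin (free integrator), so this is a Type 1 system.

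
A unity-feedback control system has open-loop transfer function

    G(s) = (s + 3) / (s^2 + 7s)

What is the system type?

Type 1

The denominator has 1 factor of s at the origin (free integrator), so this is a Type 1 system.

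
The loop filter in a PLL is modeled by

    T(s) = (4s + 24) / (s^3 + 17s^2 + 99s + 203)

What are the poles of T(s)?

The poles are the roots of the denominator s^3 + 17s^2 + 99s + 203 = 0.
Trying s = -7: the polynomial evaluates to 0, so (s + 7) is a factor.
Dividing out leaves s^2 + 10s + 29 = 0.
The quadratic formula then gives s = -5 ± 2j.

s = -5 ± 2j, -7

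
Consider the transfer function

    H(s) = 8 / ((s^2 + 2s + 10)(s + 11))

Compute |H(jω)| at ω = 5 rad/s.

|H(j5)| ≈ 0.03673

Substitute s = j5: numerator = 8, denominator = -215 + j35.
|H(j5)| = |8| / |-215 + j35| = 8 / 217.83 ≈ 0.03673.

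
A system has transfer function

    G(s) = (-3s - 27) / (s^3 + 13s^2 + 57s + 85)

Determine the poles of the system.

The poles are the roots of the denominator s^3 + 13s^2 + 57s + 85 = 0.
Trying s = -5: the polynomial evaluates to 0, so (s + 5) is a factor.
Dividing out leaves s^2 + 8s + 17 = 0.
The quadratic formula then gives s = -4 ± 1j.

s = -4 ± j, -5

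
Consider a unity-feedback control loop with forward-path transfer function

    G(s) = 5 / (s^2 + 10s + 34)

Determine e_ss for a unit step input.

G(s) has no poles at the origin.
This is a Type 0 system. Kp = lim_{s→0} G(s) = 5/34.
e_ss = 1/(1 + Kp) = 1/(1 + 5/34) = 34/39 ≈ 0.8718.

e_ss = 0.8718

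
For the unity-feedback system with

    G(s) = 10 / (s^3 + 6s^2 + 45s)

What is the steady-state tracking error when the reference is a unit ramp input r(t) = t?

e_ss = 4.500

G(s) has one pole at the origin.
This is a Type 1 system. Kv = lim_{s→0} s·G(s) = 10/45 = 2/9.
e_ss = 1/Kv = 1/(2/9) = 9/2 ≈ 4.500.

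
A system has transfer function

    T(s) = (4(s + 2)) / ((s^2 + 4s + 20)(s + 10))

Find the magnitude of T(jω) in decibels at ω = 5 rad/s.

Substitute s = j5: numerator = 8 + j20, denominator = -150 + j175.
|T(j5)| = |8 + j20| / |-150 + j175| = 21.541 / 230.49 ≈ 0.09346.
In decibels: 20·log₁₀(0.09346) ≈ -20.6 dB.

|T(j5)|_dB ≈ -20.6 dB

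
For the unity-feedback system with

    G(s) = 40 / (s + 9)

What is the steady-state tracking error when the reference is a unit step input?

e_ss = 0.1837

G(s) has no poles at the origin.
This is a Type 0 system. Kp = lim_{s→0} G(s) = 40/9.
e_ss = 1/(1 + Kp) = 1/(1 + 40/9) = 9/49 ≈ 0.1837.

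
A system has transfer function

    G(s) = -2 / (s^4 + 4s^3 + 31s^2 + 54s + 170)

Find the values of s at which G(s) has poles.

s = -1 + 3j, -1 - 3j, -1 + 4j, -1 - 4j

The poles are the roots of the denominator s^4 + 4s^3 + 31s^2 + 54s + 170 = 0.
No real roots exist; factor into two real quadratics: (s^2 + 2s + 10)(s^2 + 2s + 17) = 0.
Each quadratic gives a conjugate pair via the quadratic formula.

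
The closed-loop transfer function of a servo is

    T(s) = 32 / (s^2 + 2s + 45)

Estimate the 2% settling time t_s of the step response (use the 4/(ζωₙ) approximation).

t_s ≈ 4 s

Comparing s^2 + 2s + 45 to s^2 + 2ζωₙs + ωₙ²: ωₙ = √45 ≈ 6.708 rad/s and ζ = 2/(2·√45) ≈ 0.1491.
ζωₙ = 2/2 = 1, so t_s ≈ 4/(ζωₙ) = 4/1 = 4 s.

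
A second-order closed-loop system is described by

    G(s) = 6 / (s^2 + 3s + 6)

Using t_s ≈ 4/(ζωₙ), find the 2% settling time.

Comparing s^2 + 3s + 6 to s^2 + 2ζωₙs + ωₙ²: ωₙ = √6 ≈ 2.449 rad/s and ζ = 3/(2·√6) ≈ 0.6124.
ζωₙ = 3/2 = 1.5, so t_s ≈ 4/(ζωₙ) = 4/1.5 ≈ 2.667 s.

t_s ≈ 2.667 s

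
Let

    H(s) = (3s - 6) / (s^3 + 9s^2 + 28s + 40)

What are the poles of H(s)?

The poles are the roots of the denominator s^3 + 9s^2 + 28s + 40 = 0.
Trying s = -5: the polynomial evaluates to 0, so (s + 5) is a factor.
Dividing out leaves s^2 + 4s + 8 = 0.
The quadratic formula then gives s = -2 ± 2j.

s = -2 ± 2j, -5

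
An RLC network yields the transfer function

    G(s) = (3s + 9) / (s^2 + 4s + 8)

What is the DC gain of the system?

Set s = 0: G(0) = (9) / (8) = 9/8.

G(0) = 9/8 ≈ 1.125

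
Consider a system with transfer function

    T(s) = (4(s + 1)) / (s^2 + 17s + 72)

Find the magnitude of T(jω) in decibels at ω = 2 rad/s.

Substitute s = j2: numerator = 4 + j8, denominator = 68 + j34.
|T(j2)| = |4 + j8| / |68 + j34| = 8.9443 / 76.026 ≈ 0.1176.
In decibels: 20·log₁₀(0.1176) ≈ -18.6 dB.

|T(j2)|_dB ≈ -18.6 dB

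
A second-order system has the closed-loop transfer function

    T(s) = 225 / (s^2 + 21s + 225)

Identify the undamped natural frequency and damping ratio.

ωₙ = 15 rad/s, ζ = 0.7

Compare the denominator to the standard form s^2 + 2ζωₙs + ωₙ².
ωₙ² = 225, so ωₙ = 15 rad/s.
2ζωₙ = 21, so ζ = 21/(2·15) = 0.7.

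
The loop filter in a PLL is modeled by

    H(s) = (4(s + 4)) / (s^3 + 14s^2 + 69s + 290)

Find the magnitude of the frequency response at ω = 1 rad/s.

Substitute s = j1: numerator = 16 + j4, denominator = 276 + j68.
|H(j1)| = |16 + j4| / |276 + j68| = 16.492 / 284.25 ≈ 0.05802.

|H(j1)| ≈ 0.05802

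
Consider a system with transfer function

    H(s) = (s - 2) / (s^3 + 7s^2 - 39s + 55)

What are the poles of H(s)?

s = 2 + j, 2 - j, -11

The poles are the roots of the denominator s^3 + 7s^2 - 39s + 55 = 0.
Trying s = -11: the polynomial evaluates to 0, so (s + 11) is a factor.
Dividing out leaves s^2 - 4s + 5 = 0.
The quadratic formula then gives s = 2 ± 1j.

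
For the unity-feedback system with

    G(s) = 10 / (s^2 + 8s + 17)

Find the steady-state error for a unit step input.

e_ss = 0.6296

G(s) has no poles at the origin.
This is a Type 0 system. Kp = lim_{s→0} G(s) = 10/17.
e_ss = 1/(1 + Kp) = 1/(1 + 10/17) = 17/27 ≈ 0.6296.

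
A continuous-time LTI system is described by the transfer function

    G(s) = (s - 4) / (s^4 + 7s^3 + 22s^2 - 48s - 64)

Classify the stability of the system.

The denominator s^4 + 7s^3 + 22s^2 - 48s - 64 factors as (s + 1)(s^2 + 8s + 32)(s - 2), giving poles at s = -1, -4 + 4j, -4 - 4j, 2.
Since the pole(s) at s = 2 lie in the right half-plane, the system is unstable.

unstable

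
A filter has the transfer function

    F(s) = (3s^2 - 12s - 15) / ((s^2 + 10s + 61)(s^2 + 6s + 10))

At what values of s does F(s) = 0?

s = -1, 5

Set the numerator to zero: 3s^2 - 12s - 15 = 0, i.e. 3·(s^2 - 4s - 5) = 0.
Factoring: (s + 1)(s - 5) = 0.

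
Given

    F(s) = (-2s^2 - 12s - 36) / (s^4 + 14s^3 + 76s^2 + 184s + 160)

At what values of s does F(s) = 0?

Set the numerator to zero: -2s^2 - 12s - 36 = 0, i.e. -2·(s^2 + 6s + 18) = 0.
Factoring: (s^2 + 6s + 18) = 0.

s = -3 + 3j, -3 - 3j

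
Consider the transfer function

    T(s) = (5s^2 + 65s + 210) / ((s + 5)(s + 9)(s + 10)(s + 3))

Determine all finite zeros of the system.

Set the numerator to zero: 5s^2 + 65s + 210 = 0, i.e. 5·(s^2 + 13s + 42) = 0.
Factoring: (s + 7)(s + 6) = 0.

s = -7, -6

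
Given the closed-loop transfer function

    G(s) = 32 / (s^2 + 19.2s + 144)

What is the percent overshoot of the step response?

%OS ≈ 1.52%

Comparing s^2 + 19.2s + 144 to s^2 + 2ζωₙs + ωₙ²: ωₙ = 12 rad/s and ζ = 19.2/(2·12) = 0.8.
%OS = 100·exp(−πζ/√(1−ζ²)) = 100·exp(−π·0.8/√(1−0.8²)) ≈ 1.52%.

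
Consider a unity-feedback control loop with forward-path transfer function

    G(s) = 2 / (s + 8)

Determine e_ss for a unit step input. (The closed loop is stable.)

G(s) has no poles at the origin.
This is a Type 0 system. Kp = lim_{s→0} G(s) = 2/8 = 1/4.
e_ss = 1/(1 + Kp) = 1/(1 + 1/4) = 4/5 ≈ 0.8000.

e_ss = 0.8000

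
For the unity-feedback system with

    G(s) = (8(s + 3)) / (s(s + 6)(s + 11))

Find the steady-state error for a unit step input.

G(s) has one pole at the origin.
This is a Type 1 system; for a step input the steady-state error is zero.

e_ss = 0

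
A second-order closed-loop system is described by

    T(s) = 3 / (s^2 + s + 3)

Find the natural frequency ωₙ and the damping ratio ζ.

Compare the denominator to the standard form s^2 + 2ζωₙs + ωₙ².
ωₙ² = 3, so ωₙ = √3 ≈ 1.732 rad/s.
2ζωₙ = 1, so ζ = 1/(2·√3) ≈ 0.2887.
With ζ = 0.2887 the response is underdamped.

ωₙ ≈ 1.732 rad/s, ζ ≈ 0.2887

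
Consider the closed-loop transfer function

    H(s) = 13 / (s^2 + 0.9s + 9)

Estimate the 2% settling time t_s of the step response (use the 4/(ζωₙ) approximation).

t_s ≈ 8.889 s

Comparing s^2 + 0.9s + 9 to s^2 + 2ζωₙs + ωₙ²: ωₙ = 3 rad/s and ζ = 0.9/(2·3) = 0.15.
ζωₙ = 0.9/2 = 0.45, so t_s ≈ 4/(ζωₙ) = 4/0.45 ≈ 8.889 s.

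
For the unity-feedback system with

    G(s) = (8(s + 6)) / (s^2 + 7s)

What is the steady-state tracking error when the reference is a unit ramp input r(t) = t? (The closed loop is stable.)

G(s) has one pole at the origin.
This is a Type 1 system. Kv = lim_{s→0} s·G(s) = 48/7.
e_ss = 1/Kv = 1/(48/7) = 7/48 ≈ 0.1458.

e_ss = 0.1458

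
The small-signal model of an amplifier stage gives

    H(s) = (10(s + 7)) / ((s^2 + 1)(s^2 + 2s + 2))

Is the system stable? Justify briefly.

The poles can be read from the denominator factors: s = j, -j, -1 + j, -1 - j.
Since the simple pole(s) at s = ±j lie on the jω-axis with none in the right half-plane, the system is marginally stable.

marginally stable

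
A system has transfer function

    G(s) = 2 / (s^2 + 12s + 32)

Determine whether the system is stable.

stable

The denominator s^2 + 12s + 32 factors as (s + 4)(s + 8), giving poles at s = -4, -8.
Since all poles lie strictly in the left half-plane, the system is stable.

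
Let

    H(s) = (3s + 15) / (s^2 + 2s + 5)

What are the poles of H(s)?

s = -1 ± 2j

The poles are the roots of the denominator s^2 + 2s + 5 = 0.
Using the quadratic formula: s = (-2 ± √(-16))/2 = -1 ± 2j.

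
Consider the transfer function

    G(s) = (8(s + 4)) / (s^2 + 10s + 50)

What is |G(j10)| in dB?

|G(j10)|_dB ≈ -2.26 dB

Substitute s = j10: numerator = 32 + j80, denominator = -50 + j100.
|G(j10)| = |32 + j80| / |-50 + j100| = 86.163 / 111.80 ≈ 0.7707.
In decibels: 20·log₁₀(0.7707) ≈ -2.26 dB.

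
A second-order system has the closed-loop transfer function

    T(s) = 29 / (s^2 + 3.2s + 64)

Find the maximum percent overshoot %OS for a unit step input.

Comparing s^2 + 3.2s + 64 to s^2 + 2ζωₙs + ωₙ²: ωₙ = 8 rad/s and ζ = 3.2/(2·8) = 0.2.
%OS = 100·exp(−πζ/√(1−ζ²)) = 100·exp(−π·0.2/√(1−0.2²)) ≈ 52.7%.

%OS ≈ 52.7%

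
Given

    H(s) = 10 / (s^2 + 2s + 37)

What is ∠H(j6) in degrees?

At s = j6: numerator = 10, denominator = 1 + j12.
∠H = ∠num − ∠den = 0° − (85.236°) = -85.24°.

∠H(j6) ≈ -85.24°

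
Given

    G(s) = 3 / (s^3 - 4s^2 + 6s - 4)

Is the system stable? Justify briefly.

unstable

The denominator s^3 - 4s^2 + 6s - 4 factors as (s^2 - 2s + 2)(s - 2), giving poles at s = 1 ± j, 2.
Since the pole(s) at s = 1 + j, 1 - j, 2 lie in the right half-plane, the system is unstable.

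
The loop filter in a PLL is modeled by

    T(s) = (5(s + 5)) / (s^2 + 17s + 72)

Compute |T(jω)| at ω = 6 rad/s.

|T(j6)| ≈ 0.3610

Substitute s = j6: numerator = 25 + j30, denominator = 36 + j102.
|T(j6)| = |25 + j30| / |36 + j102| = 39.051 / 108.17 ≈ 0.3610.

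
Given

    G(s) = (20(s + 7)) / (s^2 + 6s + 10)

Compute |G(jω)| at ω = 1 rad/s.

|G(j1)| ≈ 13.07

Substitute s = j1: numerator = 140 + j20, denominator = 9 + j6.
|G(j1)| = |140 + j20| / |9 + j6| = 141.42 / 10.817 ≈ 13.07.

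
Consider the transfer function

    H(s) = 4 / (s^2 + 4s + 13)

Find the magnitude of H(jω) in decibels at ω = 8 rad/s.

Substitute s = j8: numerator = 4, denominator = -51 + j32.
|H(j8)| = |4| / |-51 + j32| = 4 / 60.208 ≈ 0.06644.
In decibels: 20·log₁₀(0.06644) ≈ -23.6 dB.

|H(j8)|_dB ≈ -23.6 dB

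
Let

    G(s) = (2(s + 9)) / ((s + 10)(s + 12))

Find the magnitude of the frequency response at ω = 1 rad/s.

|G(j1)| ≈ 0.1497

Substitute s = j1: numerator = 18 + j2, denominator = 119 + j22.
|G(j1)| = |18 + j2| / |119 + j22| = 18.111 / 121.02 ≈ 0.1497.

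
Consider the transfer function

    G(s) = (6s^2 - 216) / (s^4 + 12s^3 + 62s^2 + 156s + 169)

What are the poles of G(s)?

s = -3 ± 2j, -3 ± 2j

The poles are the roots of the denominator s^4 + 12s^3 + 62s^2 + 156s + 169 = 0.
No real roots exist; factor into two real quadratics: (s^2 + 6s + 13)(s^2 + 6s + 13) = 0.
Each quadratic gives a conjugate pair via the quadratic formula.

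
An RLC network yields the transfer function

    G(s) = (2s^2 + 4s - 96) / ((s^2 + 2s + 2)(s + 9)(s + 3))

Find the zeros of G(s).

Set the numerator to zero: 2s^2 + 4s - 96 = 0, i.e. 2·(s^2 + 2s - 48) = 0.
Factoring: (s + 8)(s - 6) = 0.

s = -8, 6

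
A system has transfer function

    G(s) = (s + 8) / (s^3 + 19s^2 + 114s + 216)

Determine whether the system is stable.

The denominator s^3 + 19s^2 + 114s + 216 factors as (s + 6)(s + 9)(s + 4), giving poles at s = -6, -9, -4.
Since all poles lie strictly in the left half-plane, the system is stable.

stable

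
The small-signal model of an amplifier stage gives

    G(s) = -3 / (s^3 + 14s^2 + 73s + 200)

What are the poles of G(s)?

s = -3 + 4j, -3 - 4j, -8

The poles are the roots of the denominator s^3 + 14s^2 + 73s + 200 = 0.
Trying s = -8: the polynomial evaluates to 0, so (s + 8) is a factor.
Dividing out leaves s^2 + 6s + 25 = 0.
The quadratic formula then gives s = -3 ± 4j.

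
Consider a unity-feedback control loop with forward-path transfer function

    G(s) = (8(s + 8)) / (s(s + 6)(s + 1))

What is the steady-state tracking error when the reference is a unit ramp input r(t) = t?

G(s) has one pole at the origin.
This is a Type 1 system. Kv = lim_{s→0} s·G(s) = 64/6 = 32/3.
e_ss = 1/Kv = 1/(32/3) = 3/32 ≈ 0.09375.

e_ss = 0.09375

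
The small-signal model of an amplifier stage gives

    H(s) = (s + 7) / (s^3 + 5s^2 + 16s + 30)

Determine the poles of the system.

The poles are the roots of the denominator s^3 + 5s^2 + 16s + 30 = 0.
Trying s = -3: the polynomial evaluates to 0, so (s + 3) is a factor.
Dividing out leaves s^2 + 2s + 10 = 0.
The quadratic formula then gives s = -1 ± 3j.

s = -1 ± 3j, -3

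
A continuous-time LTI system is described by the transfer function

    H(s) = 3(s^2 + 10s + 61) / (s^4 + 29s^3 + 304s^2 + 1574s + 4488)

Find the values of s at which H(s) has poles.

s = -11, -3 ± 5j, -12

The poles are the roots of the denominator s^4 + 29s^3 + 304s^2 + 1574s + 4488 = 0.
Trying s = -11: the polynomial evaluates to 0, so (s + 11) is a factor.
Dividing out leaves s^3 + 18s^2 + 106s + 408 = 0.
This factors further as (s^2 + 6s + 34)(s + 12) = 0.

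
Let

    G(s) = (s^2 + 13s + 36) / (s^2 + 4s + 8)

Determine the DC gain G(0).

G(0) = 9/2 ≈ 4.500

Set s = 0: G(0) = (36) / (8) = 9/2.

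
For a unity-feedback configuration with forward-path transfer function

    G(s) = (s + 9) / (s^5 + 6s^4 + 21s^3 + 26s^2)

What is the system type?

Type 2

The denominator has 2 factors of s at the origin (free integrators), so this is a Type 2 system.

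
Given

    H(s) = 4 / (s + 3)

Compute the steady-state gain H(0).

Set s = 0: H(0) = (4) / (3) = 4/3.

H(0) = 4/3 ≈ 1.333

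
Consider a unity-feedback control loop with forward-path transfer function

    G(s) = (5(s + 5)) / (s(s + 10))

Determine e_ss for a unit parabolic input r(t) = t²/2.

G(s) has one pole at the origin.
This is a Type 1 system; Ka = lim_{s→0} s^2·G(s) = 0, so the steady-state error for a parabola input is infinite.

e_ss = ∞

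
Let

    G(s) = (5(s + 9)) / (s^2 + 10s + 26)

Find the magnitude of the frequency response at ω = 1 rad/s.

Substitute s = j1: numerator = 45 + j5, denominator = 25 + j10.
|G(j1)| = |45 + j5| / |25 + j10| = 45.277 / 26.926 ≈ 1.682.

|G(j1)| ≈ 1.682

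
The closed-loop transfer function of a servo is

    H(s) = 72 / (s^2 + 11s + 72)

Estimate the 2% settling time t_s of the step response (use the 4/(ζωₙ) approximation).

Comparing s^2 + 11s + 72 to s^2 + 2ζωₙs + ωₙ²: ωₙ = √72 ≈ 8.485 rad/s and ζ = 11/(2·√72) ≈ 0.6482.
ζωₙ = 11/2 = 5.5, so t_s ≈ 4/(ζωₙ) = 4/5.5 ≈ 0.7273 s.

t_s ≈ 0.7273 s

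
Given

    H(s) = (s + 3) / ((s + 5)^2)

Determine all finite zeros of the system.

s = -3

Set the numerator to zero: s + 3 = 0.
So s = -3.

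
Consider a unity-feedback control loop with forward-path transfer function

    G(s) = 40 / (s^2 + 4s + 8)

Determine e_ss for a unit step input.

e_ss = 0.1667

G(s) has no poles at the origin.
This is a Type 0 system. Kp = lim_{s→0} G(s) = 40/8 = 5.
e_ss = 1/(1 + Kp) = 1/(1 + 5) = 1/6 ≈ 0.1667.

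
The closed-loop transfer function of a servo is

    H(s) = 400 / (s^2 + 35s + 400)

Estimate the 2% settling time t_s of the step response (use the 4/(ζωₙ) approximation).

Comparing s^2 + 35s + 400 to s^2 + 2ζωₙs + ωₙ²: ωₙ = 20 rad/s and ζ = 35/(2·20) = 0.875.
ζωₙ = 35/2 = 17.5, so t_s ≈ 4/(ζωₙ) = 4/17.5 ≈ 0.2286 s.

t_s ≈ 0.2286 s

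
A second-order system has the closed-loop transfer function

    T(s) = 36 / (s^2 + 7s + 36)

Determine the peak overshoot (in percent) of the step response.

Comparing s^2 + 7s + 36 to s^2 + 2ζωₙs + ωₙ²: ωₙ = 6 rad/s and ζ = 7/(2·6) ≈ 0.5833.
%OS = 100·exp(−πζ/√(1−ζ²)) = 100·exp(−π·0.5833/√(1−0.5833²)) ≈ 10.5%.

%OS ≈ 10.5%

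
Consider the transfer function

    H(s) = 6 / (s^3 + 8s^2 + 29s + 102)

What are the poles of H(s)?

s = -1 ± 4j, -6

The poles are the roots of the denominator s^3 + 8s^2 + 29s + 102 = 0.
Trying s = -6: the polynomial evaluates to 0, so (s + 6) is a factor.
Dividing out leaves s^2 + 2s + 17 = 0.
The quadratic formula then gives s = -1 ± 4j.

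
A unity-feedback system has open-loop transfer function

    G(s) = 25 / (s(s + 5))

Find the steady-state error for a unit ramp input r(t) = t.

G(s) has one pole at the origin.
This is a Type 1 system. Kv = lim_{s→0} s·G(s) = 25/5 = 5.
e_ss = 1/Kv = 1/(5) = 1/5 ≈ 0.2000.

e_ss = 0.2000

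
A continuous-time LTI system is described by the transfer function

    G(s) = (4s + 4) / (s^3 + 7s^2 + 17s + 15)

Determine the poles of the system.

s = -2 + j, -2 - j, -3

The poles are the roots of the denominator s^3 + 7s^2 + 17s + 15 = 0.
Trying s = -3: the polynomial evaluates to 0, so (s + 3) is a factor.
Dividing out leaves s^2 + 4s + 5 = 0.
The quadratic formula then gives s = -2 ± 1j.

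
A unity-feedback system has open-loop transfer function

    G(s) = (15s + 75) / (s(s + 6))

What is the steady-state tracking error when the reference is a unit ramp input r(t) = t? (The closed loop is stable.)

e_ss = 0.08000

G(s) has one pole at the origin.
This is a Type 1 system. Kv = lim_{s→0} s·G(s) = 75/6 = 25/2.
e_ss = 1/Kv = 1/(25/2) = 2/25 ≈ 0.08000.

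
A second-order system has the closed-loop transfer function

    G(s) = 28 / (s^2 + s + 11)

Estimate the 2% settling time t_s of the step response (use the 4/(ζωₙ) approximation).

t_s ≈ 8 s

Comparing s^2 + s + 11 to s^2 + 2ζωₙs + ωₙ²: ωₙ = √11 ≈ 3.317 rad/s and ζ = 1/(2·√11) ≈ 0.1508.
ζωₙ = 1/2 = 0.5, so t_s ≈ 4/(ζωₙ) = 4/0.5 = 8 s.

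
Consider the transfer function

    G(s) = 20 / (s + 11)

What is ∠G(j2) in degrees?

∠G(j2) ≈ -10.30°

At s = j2: numerator = 20, denominator = 11 + j2.
∠G = ∠num − ∠den = 0° − (10.305°) = -10.30°.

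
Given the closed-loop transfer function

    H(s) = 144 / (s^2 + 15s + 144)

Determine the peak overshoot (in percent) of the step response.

%OS ≈ 8.08%

Comparing s^2 + 15s + 144 to s^2 + 2ζωₙs + ωₙ²: ωₙ = 12 rad/s and ζ = 15/(2·12) = 0.625.
%OS = 100·exp(−πζ/√(1−ζ²)) = 100·exp(−π·0.625/√(1−0.625²)) ≈ 8.08%.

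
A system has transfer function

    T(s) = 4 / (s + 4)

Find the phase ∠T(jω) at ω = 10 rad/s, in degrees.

∠T(j10) ≈ -68.20°

At s = j10: numerator = 4, denominator = 4 + j10.
∠T = ∠num − ∠den = 0° − (68.199°) = -68.20°.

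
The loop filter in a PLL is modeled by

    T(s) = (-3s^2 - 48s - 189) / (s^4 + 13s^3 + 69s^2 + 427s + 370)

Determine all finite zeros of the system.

Set the numerator to zero: -3s^2 - 48s - 189 = 0, i.e. -3·(s^2 + 16s + 63) = 0.
Factoring: (s + 7)(s + 9) = 0.

s = -7, -9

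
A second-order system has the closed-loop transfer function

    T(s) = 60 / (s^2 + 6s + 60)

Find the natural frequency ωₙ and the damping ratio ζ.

Compare the denominator to the standard form s^2 + 2ζωₙs + ωₙ².
ωₙ² = 60, so ωₙ = √60 ≈ 7.746 rad/s.
2ζωₙ = 6, so ζ = 6/(2·√60) ≈ 0.3873.

ωₙ ≈ 7.746 rad/s, ζ ≈ 0.3873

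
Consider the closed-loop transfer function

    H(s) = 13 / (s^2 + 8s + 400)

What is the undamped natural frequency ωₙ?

Compare the denominator to the standard form s^2 + 2ζωₙs + ωₙ².
ωₙ² = 400, so ωₙ = 20 rad/s.

ωₙ = 20 rad/s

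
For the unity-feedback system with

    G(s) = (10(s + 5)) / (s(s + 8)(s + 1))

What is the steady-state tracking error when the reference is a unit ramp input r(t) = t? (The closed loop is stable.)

G(s) has one pole at the origin.
This is a Type 1 system. Kv = lim_{s→0} s·G(s) = 50/8 = 25/4.
e_ss = 1/Kv = 1/(25/4) = 4/25 ≈ 0.1600.

e_ss = 0.1600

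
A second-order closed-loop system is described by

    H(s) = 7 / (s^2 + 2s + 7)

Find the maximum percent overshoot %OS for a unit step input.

%OS ≈ 27.7%

Comparing s^2 + 2s + 7 to s^2 + 2ζωₙs + ωₙ²: ωₙ = √7 ≈ 2.646 rad/s and ζ = 2/(2·√7) ≈ 0.3780.
%OS = 100·exp(−πζ/√(1−ζ²)) = 100·exp(−π·0.3780/√(1−0.3780²)) ≈ 27.7%.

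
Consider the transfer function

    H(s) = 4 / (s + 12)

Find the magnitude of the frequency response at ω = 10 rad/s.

|H(j10)| ≈ 0.2561

Substitute s = j10: numerator = 4, denominator = 12 + j10.
|H(j10)| = |4| / |12 + j10| = 4 / 15.620 ≈ 0.2561.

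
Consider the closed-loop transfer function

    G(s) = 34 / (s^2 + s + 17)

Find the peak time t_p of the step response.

Comparing s^2 + s + 17 to s^2 + 2ζωₙs + ωₙ²: ωₙ = √17 ≈ 4.123 rad/s and ζ = 1/(2·√17) ≈ 0.1213.
ζωₙ = 1/2 = 0.5, so ω_d = ωₙ√(1−ζ²) = √(ωₙ² − (ζωₙ)²) = √(17 − 0.5²) = √16.75 ≈ 4.093 rad/s.
t_p = π/ω_d = π/4.093 ≈ 0.7676 s.

t_p ≈ 0.7676 s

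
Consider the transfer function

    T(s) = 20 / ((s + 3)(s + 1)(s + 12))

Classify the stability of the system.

stable

The poles can be read from the denominator factors: s = -3, -1, -12.
Since all poles lie strictly in the left half-plane, the system is stable.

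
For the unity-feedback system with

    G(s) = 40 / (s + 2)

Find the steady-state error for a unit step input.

e_ss = 0.04762

G(s) has no poles at the origin.
This is a Type 0 system. Kp = lim_{s→0} G(s) = 40/2 = 20.
e_ss = 1/(1 + Kp) = 1/(1 + 20) = 1/21 ≈ 0.04762.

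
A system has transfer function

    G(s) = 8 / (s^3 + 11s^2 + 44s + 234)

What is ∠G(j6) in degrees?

At s = j6: numerator = 8, denominator = -162 + j48.
∠G = ∠num − ∠den = 0° − (163.50°) = -163.5°.

∠G(j6) ≈ -163.5°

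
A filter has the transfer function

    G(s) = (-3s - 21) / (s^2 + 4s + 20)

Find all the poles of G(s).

The poles are the roots of the denominator s^2 + 4s + 20 = 0.
Using the quadratic formula: s = (-4 ± √(-64))/2 = -2 ± 4j.

s = -2 + 4j, -2 - 4j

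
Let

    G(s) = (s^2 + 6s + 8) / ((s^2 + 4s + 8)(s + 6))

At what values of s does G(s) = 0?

Set the numerator to zero: s^2 + 6s + 8 = 0.
Factoring: (s + 4)(s + 2) = 0.

s = -4, -2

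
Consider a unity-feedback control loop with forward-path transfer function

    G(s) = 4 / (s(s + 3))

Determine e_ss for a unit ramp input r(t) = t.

e_ss = 0.7500

G(s) has one pole at the origin.
This is a Type 1 system. Kv = lim_{s→0} s·G(s) = 4/3.
e_ss = 1/Kv = 1/(4/3) = 3/4 ≈ 0.7500.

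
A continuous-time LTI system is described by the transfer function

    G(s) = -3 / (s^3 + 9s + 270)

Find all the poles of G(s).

s = 3 ± 6j, -6

The poles are the roots of the denominator s^3 + 9s + 270 = 0.
Trying s = -6: the polynomial evaluates to 0, so (s + 6) is a factor.
Dividing out leaves s^2 - 6s + 45 = 0.
The quadratic formula then gives s = 3 ± 6j.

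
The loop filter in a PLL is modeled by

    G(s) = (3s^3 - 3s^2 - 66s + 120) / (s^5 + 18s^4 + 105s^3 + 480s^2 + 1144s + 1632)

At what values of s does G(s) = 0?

Set the numerator to zero: 3s^3 - 3s^2 - 66s + 120 = 0, i.e. 3·(s^3 - s^2 - 22s + 40) = 0.
Factoring: (s + 5)(s - 4)(s - 2) = 0.

s = -5, 4, 2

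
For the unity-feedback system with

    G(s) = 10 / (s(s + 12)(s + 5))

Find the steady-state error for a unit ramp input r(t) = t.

e_ss = 6

G(s) has one pole at the origin.
This is a Type 1 system. Kv = lim_{s→0} s·G(s) = 10/60 = 1/6.
e_ss = 1/Kv = 1/(1/6) = 6.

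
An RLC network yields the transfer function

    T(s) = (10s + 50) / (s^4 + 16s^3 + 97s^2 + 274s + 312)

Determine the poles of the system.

s = -3 + 2j, -3 - 2j, -4, -6

The poles are the roots of the denominator s^4 + 16s^3 + 97s^2 + 274s + 312 = 0.
Trying s = -4: the polynomial evaluates to 0, so (s + 4) is a factor.
Dividing out leaves s^3 + 12s^2 + 49s + 78 = 0.
This factors further as (s^2 + 6s + 13)(s + 6) = 0.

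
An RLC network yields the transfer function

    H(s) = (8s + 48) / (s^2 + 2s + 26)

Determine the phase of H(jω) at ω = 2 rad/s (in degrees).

∠H(j2) ≈ 8.130°

At s = j2: numerator = 48 + j16, denominator = 22 + j4.
∠H = ∠num − ∠den = 18.435° − (10.305°) = 8.130°.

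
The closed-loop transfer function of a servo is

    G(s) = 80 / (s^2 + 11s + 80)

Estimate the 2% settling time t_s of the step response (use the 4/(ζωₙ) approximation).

Comparing s^2 + 11s + 80 to s^2 + 2ζωₙs + ωₙ²: ωₙ = √80 ≈ 8.944 rad/s and ζ = 11/(2·√80) ≈ 0.6149.
ζωₙ = 11/2 = 5.5, so t_s ≈ 4/(ζωₙ) = 4/5.5 ≈ 0.7273 s.

t_s ≈ 0.7273 s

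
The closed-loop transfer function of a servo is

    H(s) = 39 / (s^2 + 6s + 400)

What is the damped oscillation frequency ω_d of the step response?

ω_d ≈ 19.77 rad/s

Comparing s^2 + 6s + 400 to s^2 + 2ζωₙs + ωₙ²: ωₙ = 20 rad/s and ζ = 6/(2·20) = 0.15.
ζωₙ = 6/2 = 3, so ω_d = ωₙ√(1−ζ²) = √(ωₙ² − (ζωₙ)²) = √(400 − 3²) = √391 ≈ 19.77 rad/s.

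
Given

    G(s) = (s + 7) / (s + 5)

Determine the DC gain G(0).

G(0) = 7/5 ≈ 1.400

Set s = 0: G(0) = (7) / (5) = 7/5.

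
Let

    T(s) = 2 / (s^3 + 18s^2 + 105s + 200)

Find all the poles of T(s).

s = -5, -8, -5

The poles are the roots of the denominator s^3 + 18s^2 + 105s + 200 = 0.
Trying s = -5: the polynomial evaluates to 0, so (s + 5) is a factor.
Dividing out leaves s^2 + 13s + 40 = 0.
Factoring the quadratic: (s + 8)(s + 5) = 0.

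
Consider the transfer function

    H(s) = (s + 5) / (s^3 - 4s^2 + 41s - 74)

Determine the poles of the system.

s = 1 ± 6j, 2

The poles are the roots of the denominator s^3 - 4s^2 + 41s - 74 = 0.
Trying s = 2: the polynomial evaluates to 0, so (s - 2) is a factor.
Dividing out leaves s^2 - 2s + 37 = 0.
The quadratic formula then gives s = 1 ± 6j.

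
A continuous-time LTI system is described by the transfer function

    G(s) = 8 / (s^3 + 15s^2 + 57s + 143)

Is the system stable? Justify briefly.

stable

The denominator s^3 + 15s^2 + 57s + 143 factors as (s^2 + 4s + 13)(s + 11), giving poles at s = -2 ± 3j, -11.
Since all poles lie strictly in the left half-plane, the system is stable.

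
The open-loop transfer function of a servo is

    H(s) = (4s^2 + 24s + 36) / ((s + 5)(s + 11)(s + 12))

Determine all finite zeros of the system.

s = -3, -3

Set the numerator to zero: 4s^2 + 24s + 36 = 0, i.e. 4·(s^2 + 6s + 9) = 0.
Factoring: (s + 3)^2 = 0.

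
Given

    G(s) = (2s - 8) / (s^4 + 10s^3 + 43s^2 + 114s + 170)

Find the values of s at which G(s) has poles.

s = -1 + 3j, -1 - 3j, -4 + j, -4 - j

The poles are the roots of the denominator s^4 + 10s^3 + 43s^2 + 114s + 170 = 0.
No real roots exist; factor into two real quadratics: (s^2 + 2s + 10)(s^2 + 8s + 17) = 0.
Each quadratic gives a conjugate pair via the quadratic formula.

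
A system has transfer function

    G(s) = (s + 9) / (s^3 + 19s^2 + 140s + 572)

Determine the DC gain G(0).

G(0) = 9/572 ≈ 0.01573

Set s = 0: G(0) = (9) / (572) = 9/572.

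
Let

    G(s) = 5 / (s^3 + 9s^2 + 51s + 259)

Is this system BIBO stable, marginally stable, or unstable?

The denominator s^3 + 9s^2 + 51s + 259 factors as (s^2 + 2s + 37)(s + 7), giving poles at s = -1 ± 6j, -7.
Since all poles lie strictly in the left half-plane, the system is stable.

stable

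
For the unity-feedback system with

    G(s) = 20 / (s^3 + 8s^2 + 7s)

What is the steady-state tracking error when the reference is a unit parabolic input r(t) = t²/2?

G(s) has one pole at the origin.
This is a Type 1 system; Ka = lim_{s→0} s^2·G(s) = 0, so the steady-state error for a parabola input is infinite.

e_ss = ∞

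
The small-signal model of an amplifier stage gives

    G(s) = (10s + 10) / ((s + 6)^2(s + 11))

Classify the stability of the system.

The poles can be read from the denominator factors: s = -6, -6, -11.
Since all poles lie strictly in the left half-plane, the system is stable.

stable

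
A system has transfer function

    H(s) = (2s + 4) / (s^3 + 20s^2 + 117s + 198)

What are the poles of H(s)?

s = -3, -6, -11

The poles are the roots of the denominator s^3 + 20s^2 + 117s + 198 = 0.
Trying s = -3: the polynomial evaluates to 0, so (s + 3) is a factor.
Dividing out leaves s^2 + 17s + 66 = 0.
Factoring the quadratic: (s + 6)(s + 11) = 0.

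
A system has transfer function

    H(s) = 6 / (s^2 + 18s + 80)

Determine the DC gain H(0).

Set s = 0: H(0) = (6) / (80) = 3/40.

H(0) = 3/40 ≈ 0.07500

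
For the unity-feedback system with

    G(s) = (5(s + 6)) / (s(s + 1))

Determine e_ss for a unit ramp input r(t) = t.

e_ss = 0.03333

G(s) has one pole at the origin.
This is a Type 1 system. Kv = lim_{s→0} s·G(s) = 30/1.
e_ss = 1/Kv = 1/(30) = 1/30 ≈ 0.03333.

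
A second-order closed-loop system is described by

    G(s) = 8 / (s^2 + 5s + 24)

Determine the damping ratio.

Compare the denominator to the standard form s^2 + 2ζωₙs + ωₙ².
ωₙ² = 24, so ωₙ = √24 ≈ 4.899 rad/s.
2ζωₙ = 5, so ζ = 5/(2·√24) ≈ 0.5103.

ζ ≈ 0.5103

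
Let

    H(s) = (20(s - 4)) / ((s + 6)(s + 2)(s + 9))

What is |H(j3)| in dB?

Substitute s = j3: numerator = -80 + j60, denominator = -45 + j225.
|H(j3)| = |-80 + j60| / |-45 + j225| = 100 / 229.46 ≈ 0.4358.
In decibels: 20·log₁₀(0.4358) ≈ -7.21 dB.

|H(j3)|_dB ≈ -7.21 dB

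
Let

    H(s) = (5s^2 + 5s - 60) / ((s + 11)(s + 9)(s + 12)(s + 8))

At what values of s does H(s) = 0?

Set the numerator to zero: 5s^2 + 5s - 60 = 0, i.e. 5·(s^2 + s - 12) = 0.
Factoring: (s + 4)(s - 3) = 0.

s = -4, 3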